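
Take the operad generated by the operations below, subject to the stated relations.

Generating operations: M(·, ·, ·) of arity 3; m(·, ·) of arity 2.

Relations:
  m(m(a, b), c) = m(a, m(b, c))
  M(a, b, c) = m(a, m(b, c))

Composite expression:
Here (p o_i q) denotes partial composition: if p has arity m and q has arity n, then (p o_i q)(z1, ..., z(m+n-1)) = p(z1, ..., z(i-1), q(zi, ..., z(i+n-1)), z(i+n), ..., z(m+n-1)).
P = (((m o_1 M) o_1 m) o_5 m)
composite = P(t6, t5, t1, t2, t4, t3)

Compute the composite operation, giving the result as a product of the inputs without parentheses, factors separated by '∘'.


Associativity of m dissolves the nesting; only the t-input order survives.
m(t6, t5) spells out as t6 ∘ t5
M(m(t6, t5), t1, t2) spells out as t6 ∘ t5 ∘ t1 ∘ t2
m(t4, t3) spells out as t4 ∘ t3
m(M(m(t6, t5), t1, t2), m(t4, t3)) spells out as t6 ∘ t5 ∘ t1 ∘ t2 ∘ t4 ∘ t3

t6 ∘ t5 ∘ t1 ∘ t2 ∘ t4 ∘ t3


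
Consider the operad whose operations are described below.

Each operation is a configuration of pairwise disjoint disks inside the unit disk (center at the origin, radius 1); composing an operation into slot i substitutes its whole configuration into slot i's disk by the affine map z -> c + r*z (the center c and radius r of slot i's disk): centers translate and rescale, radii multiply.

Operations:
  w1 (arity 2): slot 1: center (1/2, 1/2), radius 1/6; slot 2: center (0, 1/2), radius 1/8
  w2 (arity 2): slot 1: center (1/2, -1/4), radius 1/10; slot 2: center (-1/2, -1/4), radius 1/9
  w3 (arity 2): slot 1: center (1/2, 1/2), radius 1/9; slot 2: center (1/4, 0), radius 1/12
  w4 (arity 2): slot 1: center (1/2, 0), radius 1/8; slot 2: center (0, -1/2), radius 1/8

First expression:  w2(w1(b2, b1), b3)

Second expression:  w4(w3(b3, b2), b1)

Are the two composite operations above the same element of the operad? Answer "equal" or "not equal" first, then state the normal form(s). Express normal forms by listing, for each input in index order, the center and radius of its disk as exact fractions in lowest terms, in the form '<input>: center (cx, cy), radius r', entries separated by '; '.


not equal — first b1: center (1/2, -1/5), radius 1/80; b2: center (11/20, -1/5), radius 1/60; b3: center (-1/2, -1/4), radius 1/9, second b1: center (0, -1/2), radius 1/8; b2: center (17/32, 0), radius 1/96; b3: center (9/16, 1/16), radius 1/72

In normal form, the first expression is b1: center (1/2, -1/5), radius 1/80; b2: center (11/20, -1/5), radius 1/60; b3: center (-1/2, -1/4), radius 1/9
In normal form, the second expression is b1: center (0, -1/2), radius 1/8; b2: center (17/32, 0), radius 1/96; b3: center (9/16, 1/16), radius 1/72
Different reductions; not equal.


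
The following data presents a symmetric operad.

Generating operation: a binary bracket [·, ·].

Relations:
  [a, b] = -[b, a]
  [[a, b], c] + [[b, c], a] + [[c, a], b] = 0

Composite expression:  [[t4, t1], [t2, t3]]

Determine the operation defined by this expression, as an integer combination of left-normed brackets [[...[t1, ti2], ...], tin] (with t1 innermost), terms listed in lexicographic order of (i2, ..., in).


-[[[t1, t4], t2], t3] + [[[t1, t4], t3], t2]


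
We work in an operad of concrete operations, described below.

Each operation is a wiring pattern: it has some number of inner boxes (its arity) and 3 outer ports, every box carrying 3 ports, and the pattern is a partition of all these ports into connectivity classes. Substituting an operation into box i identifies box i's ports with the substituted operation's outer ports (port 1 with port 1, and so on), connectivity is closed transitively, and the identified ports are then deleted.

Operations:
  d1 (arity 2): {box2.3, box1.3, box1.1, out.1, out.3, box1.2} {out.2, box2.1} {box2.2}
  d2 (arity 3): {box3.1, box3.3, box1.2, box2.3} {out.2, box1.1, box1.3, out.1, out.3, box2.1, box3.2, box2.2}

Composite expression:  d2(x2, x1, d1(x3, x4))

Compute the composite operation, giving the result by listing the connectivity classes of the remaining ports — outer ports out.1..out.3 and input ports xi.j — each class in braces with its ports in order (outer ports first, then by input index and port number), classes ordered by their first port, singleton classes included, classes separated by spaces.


{out.1, out.2, out.3, x1.1, x1.2, x2.1, x2.3, x4.1} {x1.3, x2.2, x3.1, x3.2, x3.3, x4.3} {x4.2}

Treat the ports identified at d2 as solder joints: merge, then drop.
through d1, on inputs (x3, x4): {out.1, out.3, x3.1, x3.2, x3.3, x4.3} {out.2, x4.1} {x4.2} (out.j = stage outer ports)
through d2, on inputs (x2, x1, x3, x4): {out.1, out.2, out.3, x1.1, x1.2, x2.1, x2.3, x4.1} {x1.3, x2.2, x3.1, x3.2, x3.3, x4.3} {x4.2} (out.j = stage outer ports)


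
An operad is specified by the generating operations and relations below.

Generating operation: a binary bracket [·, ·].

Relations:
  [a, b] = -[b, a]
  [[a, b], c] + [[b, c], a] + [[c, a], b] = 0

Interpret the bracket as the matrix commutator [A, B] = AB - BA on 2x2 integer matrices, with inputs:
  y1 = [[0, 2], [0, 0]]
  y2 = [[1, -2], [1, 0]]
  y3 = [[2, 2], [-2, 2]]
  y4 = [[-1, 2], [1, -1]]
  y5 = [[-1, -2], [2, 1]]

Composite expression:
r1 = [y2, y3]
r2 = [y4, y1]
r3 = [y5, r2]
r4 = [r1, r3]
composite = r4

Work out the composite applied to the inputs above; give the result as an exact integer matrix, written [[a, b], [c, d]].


[[0, -32], [32, 0]]

[y2, y3] = [[2, 2], [2, -2]]
[y4, y1] = [[-2, 0], [0, 2]]
[y5, [y4, y1]] = [[0, -8], [-8, 0]]
[[y2, y3], [y5, [y4, y1]]] = [[0, -32], [32, 0]]


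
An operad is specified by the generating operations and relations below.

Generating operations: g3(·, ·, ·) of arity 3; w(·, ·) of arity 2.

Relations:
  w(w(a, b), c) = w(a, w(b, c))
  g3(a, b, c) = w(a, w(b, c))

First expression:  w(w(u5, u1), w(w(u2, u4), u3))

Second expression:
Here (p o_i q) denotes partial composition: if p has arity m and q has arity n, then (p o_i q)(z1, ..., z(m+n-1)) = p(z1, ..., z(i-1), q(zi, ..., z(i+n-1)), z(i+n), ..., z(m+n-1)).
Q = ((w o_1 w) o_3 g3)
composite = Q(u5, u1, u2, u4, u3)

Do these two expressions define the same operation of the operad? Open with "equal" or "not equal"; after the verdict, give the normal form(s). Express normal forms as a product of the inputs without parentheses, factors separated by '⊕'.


equal: each reduces to u5 ⊕ u1 ⊕ u2 ⊕ u4 ⊕ u3

The first expression, normalized: u5 ⊕ u1 ⊕ u2 ⊕ u4 ⊕ u3
The second expression, normalized: u5 ⊕ u1 ⊕ u2 ⊕ u4 ⊕ u3
One common form — equal.


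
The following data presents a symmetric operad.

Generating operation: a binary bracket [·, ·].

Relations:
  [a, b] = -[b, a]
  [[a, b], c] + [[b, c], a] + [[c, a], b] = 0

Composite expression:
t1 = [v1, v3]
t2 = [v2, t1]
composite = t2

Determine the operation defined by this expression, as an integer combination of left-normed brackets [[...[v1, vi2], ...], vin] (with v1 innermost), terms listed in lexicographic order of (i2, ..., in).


-[[v1, v3], v2]

A multilinear Lie element is pinned by v1-initial words (v1 innermost).
Composite bracket: [v2, [v1, v3]]
The bracket unfolds into 4 signed words via [a, b] = ab - ba (2^2 = 4).
Only words starting with v1 matter:
  sign of v1v3v2 is -1, so it contributes -[[v1, v3], v2]


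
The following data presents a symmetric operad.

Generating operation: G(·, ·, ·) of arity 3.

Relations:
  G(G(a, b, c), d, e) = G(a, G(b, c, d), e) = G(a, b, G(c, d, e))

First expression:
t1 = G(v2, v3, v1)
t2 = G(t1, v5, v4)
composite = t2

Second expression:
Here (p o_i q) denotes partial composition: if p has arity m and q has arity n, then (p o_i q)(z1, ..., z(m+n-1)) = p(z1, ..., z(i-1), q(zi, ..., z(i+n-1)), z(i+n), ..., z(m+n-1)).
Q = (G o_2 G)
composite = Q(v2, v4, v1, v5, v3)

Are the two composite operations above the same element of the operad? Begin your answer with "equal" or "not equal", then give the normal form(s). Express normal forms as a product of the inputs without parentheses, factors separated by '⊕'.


not equal: they reduce to v2 ⊕ v3 ⊕ v1 ⊕ v5 ⊕ v4 and v2 ⊕ v4 ⊕ v1 ⊕ v5 ⊕ v3

In normal form, the first expression is v2 ⊕ v3 ⊕ v1 ⊕ v5 ⊕ v4
In normal form, the second expression is v2 ⊕ v4 ⊕ v1 ⊕ v5 ⊕ v3
The normal forms differ: not equal.


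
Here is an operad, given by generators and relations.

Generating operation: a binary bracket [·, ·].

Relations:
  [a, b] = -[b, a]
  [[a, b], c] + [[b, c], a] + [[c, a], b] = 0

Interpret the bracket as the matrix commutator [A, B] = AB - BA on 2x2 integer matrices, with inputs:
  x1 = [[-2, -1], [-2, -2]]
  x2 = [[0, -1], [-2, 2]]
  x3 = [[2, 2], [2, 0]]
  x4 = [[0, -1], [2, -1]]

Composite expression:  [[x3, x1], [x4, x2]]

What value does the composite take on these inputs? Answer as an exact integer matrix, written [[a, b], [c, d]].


[[16, 28], [24, -16]]

[x3, x1] = [[-2, -2], [4, 2]]
[x4, x2] = [[4, -3], [-2, -4]]
[[x3, x1], [x4, x2]] = [[16, 28], [24, -16]]


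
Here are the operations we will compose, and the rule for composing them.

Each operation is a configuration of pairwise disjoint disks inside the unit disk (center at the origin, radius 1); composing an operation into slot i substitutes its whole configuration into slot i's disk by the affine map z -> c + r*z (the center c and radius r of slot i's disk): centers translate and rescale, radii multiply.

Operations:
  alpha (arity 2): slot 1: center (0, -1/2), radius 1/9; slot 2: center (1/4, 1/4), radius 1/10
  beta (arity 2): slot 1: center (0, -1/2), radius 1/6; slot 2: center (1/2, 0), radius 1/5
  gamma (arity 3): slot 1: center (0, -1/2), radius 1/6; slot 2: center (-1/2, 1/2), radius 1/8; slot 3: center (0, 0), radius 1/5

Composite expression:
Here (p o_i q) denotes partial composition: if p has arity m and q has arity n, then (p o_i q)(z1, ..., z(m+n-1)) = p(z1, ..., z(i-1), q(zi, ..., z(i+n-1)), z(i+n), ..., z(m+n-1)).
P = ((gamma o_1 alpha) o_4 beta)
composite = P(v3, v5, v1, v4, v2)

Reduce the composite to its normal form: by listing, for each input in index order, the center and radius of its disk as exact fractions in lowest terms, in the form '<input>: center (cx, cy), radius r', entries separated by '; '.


v1: center (-1/2, 1/2), radius 1/8; v2: center (1/10, 0), radius 1/25; v3: center (0, -7/12), radius 1/54; v4: center (0, -1/10), radius 1/30; v5: center (1/24, -11/24), radius 1/60


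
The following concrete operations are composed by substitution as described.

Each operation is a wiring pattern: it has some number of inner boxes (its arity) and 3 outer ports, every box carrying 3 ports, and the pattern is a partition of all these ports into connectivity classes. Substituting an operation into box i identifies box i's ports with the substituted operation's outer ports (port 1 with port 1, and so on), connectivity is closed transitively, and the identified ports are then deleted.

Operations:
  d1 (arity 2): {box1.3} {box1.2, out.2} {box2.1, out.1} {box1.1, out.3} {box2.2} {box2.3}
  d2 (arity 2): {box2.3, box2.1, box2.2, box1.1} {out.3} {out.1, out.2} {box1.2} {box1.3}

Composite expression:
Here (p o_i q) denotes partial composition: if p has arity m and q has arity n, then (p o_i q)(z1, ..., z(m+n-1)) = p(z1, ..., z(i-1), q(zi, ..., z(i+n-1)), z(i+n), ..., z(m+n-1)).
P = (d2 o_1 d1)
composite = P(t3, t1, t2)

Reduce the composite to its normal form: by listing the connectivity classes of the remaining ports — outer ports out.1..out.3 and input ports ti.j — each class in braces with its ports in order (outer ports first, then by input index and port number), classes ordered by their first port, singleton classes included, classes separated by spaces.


{out.1, out.2} {out.3} {t1.1, t2.1, t2.2, t2.3} {t1.2} {t1.3} {t3.1} {t3.2} {t3.3}

Two ports join when wires chain via d2-identified ports.
after d1, the pattern on (t3, t1) reads {out.1, t1.1} {out.2, t3.2} {out.3, t3.1} {t1.2} {t1.3} {t3.3} (out.j = its outer ports)
after d2, the pattern on (t3, t1, t2) reads {out.1, out.2} {out.3} {t1.1, t2.1, t2.2, t2.3} {t1.2} {t1.3} {t3.1} {t3.2} {t3.3} (out.j = its outer ports)


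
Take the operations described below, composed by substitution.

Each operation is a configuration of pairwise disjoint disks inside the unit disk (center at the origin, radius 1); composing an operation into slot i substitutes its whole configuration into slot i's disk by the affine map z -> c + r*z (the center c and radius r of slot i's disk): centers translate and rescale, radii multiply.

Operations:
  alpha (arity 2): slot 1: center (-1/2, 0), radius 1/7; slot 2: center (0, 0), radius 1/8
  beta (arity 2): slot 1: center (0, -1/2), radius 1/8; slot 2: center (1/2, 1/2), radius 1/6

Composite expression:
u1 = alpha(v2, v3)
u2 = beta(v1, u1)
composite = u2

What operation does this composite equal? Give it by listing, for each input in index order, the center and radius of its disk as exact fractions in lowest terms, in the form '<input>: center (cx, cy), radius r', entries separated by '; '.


v1: center (0, -1/2), radius 1/8; v2: center (5/12, 1/2), radius 1/42; v3: center (1/2, 1/2), radius 1/48

Nesting under beta composes maps z -> c + r*z down each v-path.
tracing v1 down its 1-map path: center (0, -1/2), radius 1/8
tracing v2 down its 2-map path: center (5/12, 1/2), radius 1/42
tracing v3 down its 2-map path: center (1/2, 1/2), radius 1/48


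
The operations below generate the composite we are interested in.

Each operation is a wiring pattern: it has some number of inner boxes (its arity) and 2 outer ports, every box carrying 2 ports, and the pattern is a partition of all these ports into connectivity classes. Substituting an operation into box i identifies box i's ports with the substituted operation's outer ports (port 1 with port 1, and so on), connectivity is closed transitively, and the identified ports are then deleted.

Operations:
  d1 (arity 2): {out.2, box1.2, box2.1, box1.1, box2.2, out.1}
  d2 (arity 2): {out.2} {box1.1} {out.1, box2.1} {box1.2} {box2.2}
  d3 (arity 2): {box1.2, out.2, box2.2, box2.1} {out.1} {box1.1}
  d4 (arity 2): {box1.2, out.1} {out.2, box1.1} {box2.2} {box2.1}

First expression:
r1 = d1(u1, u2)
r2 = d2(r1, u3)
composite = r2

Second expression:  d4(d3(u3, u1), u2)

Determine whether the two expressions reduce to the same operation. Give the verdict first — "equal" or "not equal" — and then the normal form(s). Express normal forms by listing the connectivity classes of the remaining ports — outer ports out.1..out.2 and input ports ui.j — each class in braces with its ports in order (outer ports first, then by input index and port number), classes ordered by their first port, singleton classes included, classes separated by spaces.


not equal — first {out.1, u3.1} {out.2} {u1.1, u1.2, u2.1, u2.2} {u3.2}, second {out.1, u1.1, u1.2, u3.2} {out.2} {u2.1} {u2.2} {u3.1}

In normal form, the first expression is {out.1, u3.1} {out.2} {u1.1, u1.2, u2.1, u2.2} {u3.2}
In normal form, the second expression is {out.1, u1.1, u1.2, u3.2} {out.2} {u2.1} {u2.2} {u3.1}
Distinct normal forms: not equal.


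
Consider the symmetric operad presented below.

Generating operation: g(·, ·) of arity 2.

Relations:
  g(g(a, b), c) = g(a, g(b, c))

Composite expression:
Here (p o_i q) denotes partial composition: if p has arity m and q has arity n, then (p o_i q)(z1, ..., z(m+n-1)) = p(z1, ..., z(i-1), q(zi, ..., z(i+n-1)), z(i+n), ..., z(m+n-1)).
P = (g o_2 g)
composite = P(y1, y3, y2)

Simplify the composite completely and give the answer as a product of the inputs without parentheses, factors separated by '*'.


Key point: g is associative — brackets drop, the y-order remains.
g(y3, y2) flattens to y3 * y2
g(y1, g(y3, y2)) flattens to y1 * y3 * y2

y1 * y3 * y2


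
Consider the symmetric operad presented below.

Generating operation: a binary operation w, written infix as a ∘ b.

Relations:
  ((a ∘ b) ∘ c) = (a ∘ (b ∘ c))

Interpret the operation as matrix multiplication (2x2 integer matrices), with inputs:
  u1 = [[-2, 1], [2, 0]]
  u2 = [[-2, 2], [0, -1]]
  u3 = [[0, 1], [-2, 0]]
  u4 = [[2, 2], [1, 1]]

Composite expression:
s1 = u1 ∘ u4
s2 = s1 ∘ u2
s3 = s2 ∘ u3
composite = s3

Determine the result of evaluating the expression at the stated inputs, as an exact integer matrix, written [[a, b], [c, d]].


[[6, 6], [-8, -8]]

(u1 ∘ u4) = [[-3, -3], [4, 4]]
((u1 ∘ u4) ∘ u2) = [[6, -3], [-8, 4]]
(((u1 ∘ u4) ∘ u2) ∘ u3) = [[6, 6], [-8, -8]]


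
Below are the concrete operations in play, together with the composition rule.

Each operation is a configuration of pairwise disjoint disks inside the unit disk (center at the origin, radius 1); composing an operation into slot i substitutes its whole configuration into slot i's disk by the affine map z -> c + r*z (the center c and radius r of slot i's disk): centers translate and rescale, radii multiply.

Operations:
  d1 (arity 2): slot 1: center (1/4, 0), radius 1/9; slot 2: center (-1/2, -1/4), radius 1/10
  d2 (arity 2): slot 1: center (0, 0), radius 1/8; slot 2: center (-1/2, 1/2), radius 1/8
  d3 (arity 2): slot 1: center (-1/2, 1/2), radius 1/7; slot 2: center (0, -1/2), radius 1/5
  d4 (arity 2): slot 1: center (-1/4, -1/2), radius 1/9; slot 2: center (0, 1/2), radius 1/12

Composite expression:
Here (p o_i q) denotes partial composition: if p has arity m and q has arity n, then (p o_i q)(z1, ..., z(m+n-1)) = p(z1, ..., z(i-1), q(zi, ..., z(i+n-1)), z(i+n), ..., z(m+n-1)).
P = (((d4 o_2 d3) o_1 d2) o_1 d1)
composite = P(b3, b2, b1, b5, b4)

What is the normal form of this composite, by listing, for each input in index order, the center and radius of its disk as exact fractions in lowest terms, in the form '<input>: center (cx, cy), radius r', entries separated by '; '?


b1: center (-11/36, -4/9), radius 1/72; b2: center (-37/144, -145/288), radius 1/720; b3: center (-71/288, -1/2), radius 1/648; b4: center (0, 11/24), radius 1/60; b5: center (-1/24, 13/24), radius 1/84

Affine substitution under d4: radii multiply and b-centers shift.
tracing b3 down its 3-map path: center (-71/288, -1/2), radius 1/648
tracing b2 down its 3-map path: center (-37/144, -145/288), radius 1/720
tracing b1 down its 2-map path: center (-11/36, -4/9), radius 1/72
tracing b5 down its 2-map path: center (-1/24, 13/24), radius 1/84
tracing b4 down its 2-map path: center (0, 11/24), radius 1/60


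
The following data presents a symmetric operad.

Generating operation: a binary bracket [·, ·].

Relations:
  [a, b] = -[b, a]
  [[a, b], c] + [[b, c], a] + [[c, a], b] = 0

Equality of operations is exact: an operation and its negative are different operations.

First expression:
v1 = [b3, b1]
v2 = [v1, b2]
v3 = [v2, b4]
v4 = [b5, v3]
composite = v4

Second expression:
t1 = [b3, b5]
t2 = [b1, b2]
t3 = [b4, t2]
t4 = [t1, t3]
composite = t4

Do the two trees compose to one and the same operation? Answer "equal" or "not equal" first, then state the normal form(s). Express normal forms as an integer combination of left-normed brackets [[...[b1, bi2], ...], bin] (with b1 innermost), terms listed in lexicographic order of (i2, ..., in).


The first expression, normalized: [[[[b1, b3], b2], b4], b5]
The second expression, normalized: [[[[b1, b2], b4], b3], b5] - [[[[b1, b2], b4], b5], b3]
No match — not equal.

not equal; first: [[[[b1, b3], b2], b4], b5]; second: [[[[b1, b2], b4], b3], b5] - [[[[b1, b2], b4], b5], b3]


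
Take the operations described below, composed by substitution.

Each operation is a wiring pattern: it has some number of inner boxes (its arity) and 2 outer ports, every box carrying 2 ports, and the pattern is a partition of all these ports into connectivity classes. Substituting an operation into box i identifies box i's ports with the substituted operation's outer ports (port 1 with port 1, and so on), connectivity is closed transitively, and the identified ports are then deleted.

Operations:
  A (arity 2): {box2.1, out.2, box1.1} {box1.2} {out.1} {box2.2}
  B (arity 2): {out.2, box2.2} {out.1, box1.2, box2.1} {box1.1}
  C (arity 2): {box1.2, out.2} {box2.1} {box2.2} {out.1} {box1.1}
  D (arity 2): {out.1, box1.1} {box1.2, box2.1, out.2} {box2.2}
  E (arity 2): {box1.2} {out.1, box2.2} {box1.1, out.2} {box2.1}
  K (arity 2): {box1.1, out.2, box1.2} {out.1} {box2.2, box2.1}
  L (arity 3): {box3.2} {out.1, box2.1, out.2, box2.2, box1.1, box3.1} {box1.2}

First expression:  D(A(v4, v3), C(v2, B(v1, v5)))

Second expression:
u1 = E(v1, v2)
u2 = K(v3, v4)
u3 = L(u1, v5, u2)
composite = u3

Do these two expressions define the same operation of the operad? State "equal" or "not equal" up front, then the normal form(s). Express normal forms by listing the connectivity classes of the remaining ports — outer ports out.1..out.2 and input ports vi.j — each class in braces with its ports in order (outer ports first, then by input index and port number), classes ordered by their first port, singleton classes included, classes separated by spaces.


The first expression reduces to {out.1} {out.2, v3.1, v4.1} {v1.1} {v1.2, v5.1} {v2.1} {v2.2} {v3.2} {v4.2} {v5.2}
The second expression reduces to {out.1, out.2, v2.2, v5.1, v5.2} {v1.1} {v1.2} {v2.1} {v3.1, v3.2} {v4.1, v4.2}
Different reductions; not equal.

not equal; first: {out.1} {out.2, v3.1, v4.1} {v1.1} {v1.2, v5.1} {v2.1} {v2.2} {v3.2} {v4.2} {v5.2}; second: {out.1, out.2, v2.2, v5.1, v5.2} {v1.1} {v1.2} {v2.1} {v3.1, v3.2} {v4.1, v4.2}


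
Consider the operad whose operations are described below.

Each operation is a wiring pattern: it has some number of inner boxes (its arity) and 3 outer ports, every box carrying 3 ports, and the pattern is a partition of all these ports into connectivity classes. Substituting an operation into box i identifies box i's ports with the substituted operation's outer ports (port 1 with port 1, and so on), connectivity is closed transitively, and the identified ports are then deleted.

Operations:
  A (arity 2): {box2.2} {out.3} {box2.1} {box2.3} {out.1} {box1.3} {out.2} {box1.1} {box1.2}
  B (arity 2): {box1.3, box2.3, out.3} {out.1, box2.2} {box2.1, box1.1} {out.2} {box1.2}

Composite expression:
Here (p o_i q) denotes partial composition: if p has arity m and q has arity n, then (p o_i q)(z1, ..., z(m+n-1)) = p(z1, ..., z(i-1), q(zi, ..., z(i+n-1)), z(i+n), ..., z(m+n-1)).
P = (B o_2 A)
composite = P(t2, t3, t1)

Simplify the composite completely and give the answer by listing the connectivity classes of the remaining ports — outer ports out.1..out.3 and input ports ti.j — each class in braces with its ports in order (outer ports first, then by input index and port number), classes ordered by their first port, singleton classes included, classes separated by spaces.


{out.1} {out.2} {out.3, t2.3} {t1.1} {t1.2} {t1.3} {t2.1} {t2.2} {t3.1} {t3.2} {t3.3}

Substituting into B glues patterns; closure does the rest.
A over (t3, t1) gives {out.1} {out.2} {out.3} {t1.1} {t1.2} {t1.3} {t3.1} {t3.2} {t3.3}, out.j being that stage's outer ports
B over (t2, t3, t1) gives {out.1} {out.2} {out.3, t2.3} {t1.1} {t1.2} {t1.3} {t2.1} {t2.2} {t3.1} {t3.2} {t3.3}, out.j being that stage's outer ports


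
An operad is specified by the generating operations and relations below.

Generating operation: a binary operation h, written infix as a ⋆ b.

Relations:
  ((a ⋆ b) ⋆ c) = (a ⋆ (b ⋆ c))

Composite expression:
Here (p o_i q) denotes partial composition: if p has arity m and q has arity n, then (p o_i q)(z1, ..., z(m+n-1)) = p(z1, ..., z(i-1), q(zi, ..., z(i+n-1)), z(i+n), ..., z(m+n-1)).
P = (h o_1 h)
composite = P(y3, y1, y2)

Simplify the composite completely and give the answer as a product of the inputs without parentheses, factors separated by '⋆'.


Under associativity of h, the answer is the y's in reading order.
(y3 ⋆ y1) spells out as y3 ⋆ y1
((y3 ⋆ y1) ⋆ y2) spells out as y3 ⋆ y1 ⋆ y2

y3 ⋆ y1 ⋆ y2


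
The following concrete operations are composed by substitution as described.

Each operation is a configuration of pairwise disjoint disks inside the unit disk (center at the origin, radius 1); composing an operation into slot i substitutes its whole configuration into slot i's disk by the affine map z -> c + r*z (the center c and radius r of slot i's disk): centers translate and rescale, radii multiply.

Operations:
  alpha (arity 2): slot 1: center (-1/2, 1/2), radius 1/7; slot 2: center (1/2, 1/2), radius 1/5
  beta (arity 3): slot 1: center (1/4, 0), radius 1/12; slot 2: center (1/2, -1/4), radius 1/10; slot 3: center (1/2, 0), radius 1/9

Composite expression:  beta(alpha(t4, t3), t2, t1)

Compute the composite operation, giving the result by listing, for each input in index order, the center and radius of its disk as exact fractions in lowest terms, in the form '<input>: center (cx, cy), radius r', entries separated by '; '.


t1: center (1/2, 0), radius 1/9; t2: center (1/2, -1/4), radius 1/10; t3: center (7/24, 1/24), radius 1/60; t4: center (5/24, 1/24), radius 1/84

Only the slot chain above each t matters under beta; compose those maps.
t4 passes through 2 substitutions, ending at center (5/24, 1/24), radius 1/84
t3 passes through 2 substitutions, ending at center (7/24, 1/24), radius 1/60
t2 passes through 1 substitution, ending at center (1/2, -1/4), radius 1/10
t1 passes through 1 substitution, ending at center (1/2, 0), radius 1/9


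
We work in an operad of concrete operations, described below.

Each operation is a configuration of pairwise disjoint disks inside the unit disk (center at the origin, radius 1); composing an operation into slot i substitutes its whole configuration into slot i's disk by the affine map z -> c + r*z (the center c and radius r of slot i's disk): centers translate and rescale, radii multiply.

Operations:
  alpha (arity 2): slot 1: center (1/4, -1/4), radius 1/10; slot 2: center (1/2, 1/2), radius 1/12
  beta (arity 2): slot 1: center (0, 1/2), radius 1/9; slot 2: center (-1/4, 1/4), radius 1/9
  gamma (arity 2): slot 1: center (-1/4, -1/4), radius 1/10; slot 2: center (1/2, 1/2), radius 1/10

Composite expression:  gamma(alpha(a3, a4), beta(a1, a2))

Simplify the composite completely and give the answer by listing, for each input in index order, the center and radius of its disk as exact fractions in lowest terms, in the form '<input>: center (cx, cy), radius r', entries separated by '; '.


Below gamma, radii multiply path by path; the a-disk centers shift.
a3 passes through 2 substitutions, ending at center (-9/40, -11/40), radius 1/100
a4 passes through 2 substitutions, ending at center (-1/5, -1/5), radius 1/120
a1 passes through 2 substitutions, ending at center (1/2, 11/20), radius 1/90
a2 passes through 2 substitutions, ending at center (19/40, 21/40), radius 1/90

a1: center (1/2, 11/20), radius 1/90; a2: center (19/40, 21/40), radius 1/90; a3: center (-9/40, -11/40), radius 1/100; a4: center (-1/5, -1/5), radius 1/120


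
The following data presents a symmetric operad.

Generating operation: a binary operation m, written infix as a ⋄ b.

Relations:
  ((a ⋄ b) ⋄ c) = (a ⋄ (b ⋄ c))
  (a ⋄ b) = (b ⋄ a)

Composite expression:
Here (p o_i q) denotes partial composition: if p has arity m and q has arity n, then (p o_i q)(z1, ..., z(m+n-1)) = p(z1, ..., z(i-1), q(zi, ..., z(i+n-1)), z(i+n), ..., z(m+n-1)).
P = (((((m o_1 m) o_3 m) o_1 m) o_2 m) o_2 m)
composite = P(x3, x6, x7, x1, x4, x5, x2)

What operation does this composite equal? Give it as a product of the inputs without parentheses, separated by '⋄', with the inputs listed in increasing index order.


x1 ⋄ x2 ⋄ x3 ⋄ x4 ⋄ x5 ⋄ x6 ⋄ x7

With m associative and commutative, the x-input set is all that matters.
(x6 ⋄ x7) reduces to x6 ⋄ x7
((x6 ⋄ x7) ⋄ x1) reduces to x6 ⋄ x7 ⋄ x1
(x3 ⋄ ((x6 ⋄ x7) ⋄ x1)) reduces to x3 ⋄ x6 ⋄ x7 ⋄ x1
((x3 ⋄ ((x6 ⋄ x7) ⋄ x1)) ⋄ x4) reduces to x3 ⋄ x6 ⋄ x7 ⋄ x1 ⋄ x4
(x5 ⋄ x2) reduces to x5 ⋄ x2
(((x3 ⋄ ((x6 ⋄ x7) ⋄ x1)) ⋄ x4) ⋄ (x5 ⋄ x2)) reduces to x3 ⋄ x6 ⋄ x7 ⋄ x1 ⋄ x4 ⋄ x5 ⋄ x2
putting the inputs in ascending order: x1 ⋄ x2 ⋄ x3 ⋄ x4 ⋄ x5 ⋄ x6 ⋄ x7


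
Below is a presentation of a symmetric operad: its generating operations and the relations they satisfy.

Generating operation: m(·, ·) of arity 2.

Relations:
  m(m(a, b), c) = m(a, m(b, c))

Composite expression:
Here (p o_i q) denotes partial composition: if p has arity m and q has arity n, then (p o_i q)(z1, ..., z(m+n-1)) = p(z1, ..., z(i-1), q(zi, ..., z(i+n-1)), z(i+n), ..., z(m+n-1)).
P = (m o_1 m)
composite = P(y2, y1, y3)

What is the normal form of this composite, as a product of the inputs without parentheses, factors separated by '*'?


Key point: m is associative — brackets drop, the y-order remains.
m(y2, y1) unparenthesizes to y2 * y1
m(m(y2, y1), y3) unparenthesizes to y2 * y1 * y3

y2 * y1 * y3


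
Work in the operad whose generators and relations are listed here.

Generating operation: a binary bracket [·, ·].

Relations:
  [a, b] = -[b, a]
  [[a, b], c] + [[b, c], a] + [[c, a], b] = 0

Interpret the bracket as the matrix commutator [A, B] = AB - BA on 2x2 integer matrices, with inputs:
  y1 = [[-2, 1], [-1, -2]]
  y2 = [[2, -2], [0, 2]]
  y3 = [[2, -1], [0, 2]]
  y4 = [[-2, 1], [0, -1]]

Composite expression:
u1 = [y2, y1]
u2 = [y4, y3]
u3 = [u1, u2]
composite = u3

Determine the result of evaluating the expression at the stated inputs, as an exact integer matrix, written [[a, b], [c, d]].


[[0, 4], [0, 0]]

[y2, y1] = [[2, 0], [0, -2]]
[y4, y3] = [[0, 1], [0, 0]]
[[y2, y1], [y4, y3]] = [[0, 4], [0, 0]]


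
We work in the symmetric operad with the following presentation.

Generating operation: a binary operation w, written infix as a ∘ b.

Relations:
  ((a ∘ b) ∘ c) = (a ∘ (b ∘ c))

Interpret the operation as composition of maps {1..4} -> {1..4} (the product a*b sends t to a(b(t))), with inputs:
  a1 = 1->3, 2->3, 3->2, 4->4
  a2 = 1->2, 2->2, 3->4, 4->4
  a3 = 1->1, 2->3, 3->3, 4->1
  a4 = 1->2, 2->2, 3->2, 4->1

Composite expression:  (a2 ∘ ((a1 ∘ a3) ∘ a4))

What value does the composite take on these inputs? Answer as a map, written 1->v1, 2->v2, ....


1->2, 2->2, 3->2, 4->4

(a1 ∘ a3) = 1->3, 2->2, 3->2, 4->3
((a1 ∘ a3) ∘ a4) = 1->2, 2->2, 3->2, 4->3
(a2 ∘ ((a1 ∘ a3) ∘ a4)) = 1->2, 2->2, 3->2, 4->4


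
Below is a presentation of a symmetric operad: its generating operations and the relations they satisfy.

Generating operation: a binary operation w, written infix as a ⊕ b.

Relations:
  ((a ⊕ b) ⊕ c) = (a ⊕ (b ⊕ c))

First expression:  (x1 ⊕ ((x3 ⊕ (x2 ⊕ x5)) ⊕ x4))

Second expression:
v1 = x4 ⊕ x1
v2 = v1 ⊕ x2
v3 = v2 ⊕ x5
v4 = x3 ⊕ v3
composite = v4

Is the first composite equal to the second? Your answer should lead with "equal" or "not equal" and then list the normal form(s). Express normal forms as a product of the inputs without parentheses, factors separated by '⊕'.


not equal; the first gives x1 ⊕ x3 ⊕ x2 ⊕ x5 ⊕ x4 and the second x3 ⊕ x4 ⊕ x1 ⊕ x2 ⊕ x5


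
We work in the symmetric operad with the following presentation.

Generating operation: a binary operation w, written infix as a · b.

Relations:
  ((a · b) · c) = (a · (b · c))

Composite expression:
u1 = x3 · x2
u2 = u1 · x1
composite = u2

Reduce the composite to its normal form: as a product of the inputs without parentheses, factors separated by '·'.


x3 · x2 · x1

Associativity of w dissolves the nesting; only the x-input order survives.
(x3 · x2) spells out as x3 · x2
((x3 · x2) · x1) spells out as x3 · x2 · x1


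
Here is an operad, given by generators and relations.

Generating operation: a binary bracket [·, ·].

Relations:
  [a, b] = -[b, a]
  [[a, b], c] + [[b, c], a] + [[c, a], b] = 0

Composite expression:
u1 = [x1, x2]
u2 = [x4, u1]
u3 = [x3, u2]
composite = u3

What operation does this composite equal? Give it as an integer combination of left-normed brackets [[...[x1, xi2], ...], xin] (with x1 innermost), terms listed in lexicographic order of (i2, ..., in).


[[[x1, x2], x4], x3]


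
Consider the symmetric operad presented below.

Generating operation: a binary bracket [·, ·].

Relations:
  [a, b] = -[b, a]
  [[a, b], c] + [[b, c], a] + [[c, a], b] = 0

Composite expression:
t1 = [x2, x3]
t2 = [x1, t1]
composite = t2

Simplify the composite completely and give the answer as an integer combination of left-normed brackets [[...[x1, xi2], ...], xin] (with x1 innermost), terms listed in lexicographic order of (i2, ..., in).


[[x1, x2], x3] - [[x1, x3], x2]

In the tensor algebra, words opening x1 carry the x1-anchored form.
Composite bracket: [x1, [x2, x3]]
The bracket unfolds into 4 signed words via [a, b] = ab - ba (2^2 = 4).
Only words starting with x1 matter:
  word x1x2x3 has sign +1, contributing +[[x1, x2], x3]
  word x1x3x2 has sign -1, contributing -[[x1, x3], x2]


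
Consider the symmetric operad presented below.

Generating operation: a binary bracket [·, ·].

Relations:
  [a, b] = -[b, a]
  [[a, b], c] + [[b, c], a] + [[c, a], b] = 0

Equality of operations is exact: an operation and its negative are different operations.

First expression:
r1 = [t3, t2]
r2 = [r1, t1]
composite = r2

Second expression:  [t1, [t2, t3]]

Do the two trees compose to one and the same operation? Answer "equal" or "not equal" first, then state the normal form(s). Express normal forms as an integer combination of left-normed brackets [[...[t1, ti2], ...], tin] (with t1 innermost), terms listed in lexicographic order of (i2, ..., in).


equal: each reduces to [[t1, t2], t3] - [[t1, t3], t2]

Normal form of the first expression: [[t1, t2], t3] - [[t1, t3], t2]
Normal form of the second expression: [[t1, t2], t3] - [[t1, t3], t2]
Both agree, so they are equal.


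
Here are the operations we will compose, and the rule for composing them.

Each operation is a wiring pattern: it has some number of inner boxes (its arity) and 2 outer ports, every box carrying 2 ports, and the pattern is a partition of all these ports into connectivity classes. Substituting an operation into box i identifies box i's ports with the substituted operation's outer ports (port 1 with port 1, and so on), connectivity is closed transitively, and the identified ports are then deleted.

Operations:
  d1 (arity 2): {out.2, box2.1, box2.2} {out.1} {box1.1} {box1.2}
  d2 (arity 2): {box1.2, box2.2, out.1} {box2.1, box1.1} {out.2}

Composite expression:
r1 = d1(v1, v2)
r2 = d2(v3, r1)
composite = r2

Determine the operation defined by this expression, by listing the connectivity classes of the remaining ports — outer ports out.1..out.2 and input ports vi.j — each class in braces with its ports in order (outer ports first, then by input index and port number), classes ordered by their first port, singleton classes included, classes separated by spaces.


{out.1, v2.1, v2.2, v3.2} {out.2} {v1.1} {v1.2} {v3.1}

Connectivity passes through glued d2-boundaries; trace each wire chain.
after d1, the pattern on (v1, v2) reads {out.1} {out.2, v2.1, v2.2} {v1.1} {v1.2} (out.j = its outer ports)
after d2, the pattern on (v3, v1, v2) reads {out.1, v2.1, v2.2, v3.2} {out.2} {v1.1} {v1.2} {v3.1} (out.j = its outer ports)


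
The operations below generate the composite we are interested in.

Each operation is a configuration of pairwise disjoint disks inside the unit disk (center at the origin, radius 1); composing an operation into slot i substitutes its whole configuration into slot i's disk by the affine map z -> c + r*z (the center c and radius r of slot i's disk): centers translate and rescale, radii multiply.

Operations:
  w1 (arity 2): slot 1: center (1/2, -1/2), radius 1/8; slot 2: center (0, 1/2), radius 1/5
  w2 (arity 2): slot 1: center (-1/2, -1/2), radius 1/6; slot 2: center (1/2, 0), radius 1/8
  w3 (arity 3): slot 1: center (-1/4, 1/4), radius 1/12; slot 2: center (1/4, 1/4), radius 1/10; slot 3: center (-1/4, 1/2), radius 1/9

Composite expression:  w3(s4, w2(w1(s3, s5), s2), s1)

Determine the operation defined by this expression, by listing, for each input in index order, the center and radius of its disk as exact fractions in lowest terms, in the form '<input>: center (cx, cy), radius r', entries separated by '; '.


Below w3, radii multiply path by path; the s-disk centers shift.
input s4: applying the 1 nested substitution gives center (-1/4, 1/4), radius 1/12
input s3: applying the 3 nested substitutions gives center (5/24, 23/120), radius 1/480
input s5: applying the 3 nested substitutions gives center (1/5, 5/24), radius 1/300
input s2: applying the 2 nested substitutions gives center (3/10, 1/4), radius 1/80
input s1: applying the 1 nested substitution gives center (-1/4, 1/2), radius 1/9

s1: center (-1/4, 1/2), radius 1/9; s2: center (3/10, 1/4), radius 1/80; s3: center (5/24, 23/120), radius 1/480; s4: center (-1/4, 1/4), radius 1/12; s5: center (1/5, 5/24), radius 1/300


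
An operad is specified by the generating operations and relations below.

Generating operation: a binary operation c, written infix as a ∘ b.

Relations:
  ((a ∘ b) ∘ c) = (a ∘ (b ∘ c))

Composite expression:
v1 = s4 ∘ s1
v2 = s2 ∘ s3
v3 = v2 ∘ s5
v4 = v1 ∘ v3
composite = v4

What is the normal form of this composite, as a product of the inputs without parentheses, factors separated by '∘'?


Under associativity of c, the answer is the s's in reading order.
(s4 ∘ s1) collapses to s4 ∘ s1
(s2 ∘ s3) collapses to s2 ∘ s3
((s2 ∘ s3) ∘ s5) collapses to s2 ∘ s3 ∘ s5
((s4 ∘ s1) ∘ ((s2 ∘ s3) ∘ s5)) collapses to s4 ∘ s1 ∘ s2 ∘ s3 ∘ s5

s4 ∘ s1 ∘ s2 ∘ s3 ∘ s5


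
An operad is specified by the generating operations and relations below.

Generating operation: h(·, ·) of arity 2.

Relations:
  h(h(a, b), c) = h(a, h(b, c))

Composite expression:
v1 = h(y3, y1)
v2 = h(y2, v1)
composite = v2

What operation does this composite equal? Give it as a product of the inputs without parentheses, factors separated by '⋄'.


y2 ⋄ y3 ⋄ y1


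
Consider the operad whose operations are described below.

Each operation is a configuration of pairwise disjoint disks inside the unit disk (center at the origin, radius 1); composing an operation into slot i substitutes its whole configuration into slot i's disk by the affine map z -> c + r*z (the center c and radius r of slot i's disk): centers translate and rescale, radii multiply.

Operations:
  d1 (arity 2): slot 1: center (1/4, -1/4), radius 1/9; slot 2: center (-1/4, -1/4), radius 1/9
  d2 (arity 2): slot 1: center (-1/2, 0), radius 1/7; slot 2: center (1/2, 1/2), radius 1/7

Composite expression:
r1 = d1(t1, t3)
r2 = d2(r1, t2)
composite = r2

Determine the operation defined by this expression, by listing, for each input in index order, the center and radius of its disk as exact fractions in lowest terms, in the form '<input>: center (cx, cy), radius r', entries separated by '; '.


Nesting under d2 composes maps z -> c + r*z down each t-path.
input t1: applying the 2 nested substitutions gives center (-13/28, -1/28), radius 1/63
input t3: applying the 2 nested substitutions gives center (-15/28, -1/28), radius 1/63
input t2: applying the 1 nested substitution gives center (1/2, 1/2), radius 1/7

t1: center (-13/28, -1/28), radius 1/63; t2: center (1/2, 1/2), radius 1/7; t3: center (-15/28, -1/28), radius 1/63


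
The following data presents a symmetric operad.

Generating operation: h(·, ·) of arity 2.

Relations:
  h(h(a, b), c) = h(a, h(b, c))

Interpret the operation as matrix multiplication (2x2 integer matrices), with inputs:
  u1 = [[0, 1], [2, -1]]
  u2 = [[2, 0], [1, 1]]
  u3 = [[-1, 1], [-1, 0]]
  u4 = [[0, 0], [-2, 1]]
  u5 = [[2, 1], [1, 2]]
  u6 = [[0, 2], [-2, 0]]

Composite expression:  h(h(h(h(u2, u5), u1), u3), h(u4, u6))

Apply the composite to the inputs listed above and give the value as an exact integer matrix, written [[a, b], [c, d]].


[[-8, -16], [-12, -24]]

h(u2, u5) = [[4, 2], [3, 3]]
h(h(u2, u5), u1) = [[4, 2], [6, 0]]
h(h(h(u2, u5), u1), u3) = [[-6, 4], [-6, 6]]
h(u4, u6) = [[0, 0], [-2, -4]]
h(h(h(h(u2, u5), u1), u3), h(u4, u6)) = [[-8, -16], [-12, -24]]


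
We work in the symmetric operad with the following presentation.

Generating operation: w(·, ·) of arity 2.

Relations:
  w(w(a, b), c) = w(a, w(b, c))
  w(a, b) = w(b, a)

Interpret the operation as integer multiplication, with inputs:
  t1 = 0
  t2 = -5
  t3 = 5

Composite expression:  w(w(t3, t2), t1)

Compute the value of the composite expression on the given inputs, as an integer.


0

w(t3, t2) = -25
w(w(t3, t2), t1) = 0
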